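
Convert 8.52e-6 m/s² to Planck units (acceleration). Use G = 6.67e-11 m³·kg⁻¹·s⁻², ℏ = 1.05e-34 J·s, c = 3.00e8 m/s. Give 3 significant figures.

1.52e-57

Planck acceleration: a_P = √(c⁷/(ℏG)) = 5.59e51 m/s².
8.52e-6 / 5.59e51 = 1.52e-57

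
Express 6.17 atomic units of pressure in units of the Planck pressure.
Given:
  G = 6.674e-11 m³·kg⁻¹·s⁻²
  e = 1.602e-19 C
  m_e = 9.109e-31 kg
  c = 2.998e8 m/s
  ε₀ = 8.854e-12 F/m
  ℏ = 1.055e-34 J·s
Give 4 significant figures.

atomic unit of pressure: P_au = E_h/a₀³ = m_e⁴e¹⁰/((4πε₀)⁵ℏ⁸) = 2.929e13 Pa
Planck pressure: p_P = c⁷/(ℏG²) = 4.632e113 Pa
6.17 × 2.929e13 / 4.632e113 = 3.901e-100

3.901e-100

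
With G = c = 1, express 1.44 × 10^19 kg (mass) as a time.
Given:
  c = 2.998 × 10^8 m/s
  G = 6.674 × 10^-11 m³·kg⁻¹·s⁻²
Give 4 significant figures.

Mass → time via G/c³.
1.44 × 10^19 kg × (G/c³) = 3.567 × 10^-17 s

3.567 × 10^-17 s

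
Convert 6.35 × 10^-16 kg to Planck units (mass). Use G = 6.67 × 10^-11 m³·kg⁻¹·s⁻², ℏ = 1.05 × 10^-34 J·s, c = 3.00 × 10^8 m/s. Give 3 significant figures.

Planck mass: m_P = √(ℏc/G) = 2.17 × 10^-8 kg.
6.35 × 10^-16 / 2.17 × 10^-8 = 2.92 × 10^-8

2.92 × 10^-8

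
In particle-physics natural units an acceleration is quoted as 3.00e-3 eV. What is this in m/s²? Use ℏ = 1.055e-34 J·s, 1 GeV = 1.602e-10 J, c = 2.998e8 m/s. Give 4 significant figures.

1.366e21 m/s²

Acceleration is [L]/[T]² = c·[E]/ℏ.
1 GeV → c/ℏ × (1 GeV in J) = 4.552e32 m/s².
Convert the energy scale: 3.00e-3 eV = 3.00e-12 GeV.
Result: 3.00e-12 × 4.552e32 = 1.366e21 m/s².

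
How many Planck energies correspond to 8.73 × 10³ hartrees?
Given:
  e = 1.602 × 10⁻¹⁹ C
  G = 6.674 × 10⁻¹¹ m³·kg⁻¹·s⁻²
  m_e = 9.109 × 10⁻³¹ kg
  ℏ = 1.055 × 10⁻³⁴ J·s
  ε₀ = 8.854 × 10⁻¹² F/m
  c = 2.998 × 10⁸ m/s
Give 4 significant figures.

1.943 × 10⁻²³

hartree: E_h = m_e e⁴/(4πε₀ℏ)² = 4.354 × 10⁻¹⁸ J
Planck energy: E_P = √(ℏc⁵/G) = 1.957 × 10⁹ J
8.73 × 10³ × 4.354 × 10⁻¹⁸ / 1.957 × 10⁹ = 1.943 × 10⁻²³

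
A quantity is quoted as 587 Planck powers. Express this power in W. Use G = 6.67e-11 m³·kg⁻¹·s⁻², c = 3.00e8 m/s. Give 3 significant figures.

2.14e55 W

One Planck power: P_P = c⁵/G = 3.64e52 W.
587 × 3.64e52 W = 2.14e55 W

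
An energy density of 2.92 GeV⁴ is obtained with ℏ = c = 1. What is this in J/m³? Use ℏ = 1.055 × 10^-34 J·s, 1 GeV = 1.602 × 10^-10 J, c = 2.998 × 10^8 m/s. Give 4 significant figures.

6.078 × 10^37 J/m³

[E]/[L]³ = [E]⁴/(ℏc)³; restore (ℏc)⁻³.
1 GeV⁴ → 1/(ℏc)³ × (1 GeV in J)⁴ = 2.082 × 10^37 J/m³.
Result: 2.92 × 2.082 × 10^37 = 6.078 × 10^37 J/m³.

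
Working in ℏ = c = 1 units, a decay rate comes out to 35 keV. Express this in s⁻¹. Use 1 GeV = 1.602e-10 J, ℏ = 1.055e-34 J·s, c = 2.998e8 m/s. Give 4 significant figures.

A rate is [E]/ℏ; divide by ℏ.
1 GeV → 1/ℏ × (1 GeV in J) = 1.518e24 s⁻¹.
Convert the energy scale: 35 keV = 3.50e-5 GeV.
Result: 3.50e-5 × 1.518e24 = 5.315e19 s⁻¹.

5.315e19 s⁻¹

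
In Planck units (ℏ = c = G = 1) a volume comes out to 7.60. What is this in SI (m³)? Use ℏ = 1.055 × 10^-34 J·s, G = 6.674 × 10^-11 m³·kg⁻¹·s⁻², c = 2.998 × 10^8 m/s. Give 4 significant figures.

3.210 × 10^-104 m³

One Planck volume: V_P = (ℏG/c³)^(3/2) = 4.224 × 10^-105 m³.
7.60 × 4.224 × 10^-105 m³ = 3.210 × 10^-104 m³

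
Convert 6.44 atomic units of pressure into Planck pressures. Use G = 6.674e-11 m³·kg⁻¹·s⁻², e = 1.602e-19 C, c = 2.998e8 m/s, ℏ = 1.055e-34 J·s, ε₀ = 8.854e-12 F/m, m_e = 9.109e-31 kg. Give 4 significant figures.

atomic unit of pressure: P_au = E_h/a₀³ = m_e⁴e¹⁰/((4πε₀)⁵ℏ⁸) = 2.929e13 Pa
Planck pressure: p_P = c⁷/(ℏG²) = 4.632e113 Pa
6.44 × 2.929e13 / 4.632e113 = 4.072e-100

4.072e-100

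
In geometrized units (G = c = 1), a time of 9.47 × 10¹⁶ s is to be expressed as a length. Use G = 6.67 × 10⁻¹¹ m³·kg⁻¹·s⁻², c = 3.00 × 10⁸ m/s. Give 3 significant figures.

2.84 × 10²⁵ m

Time → length via c.
9.47 × 10¹⁶ s × (c) = 2.84 × 10²⁵ m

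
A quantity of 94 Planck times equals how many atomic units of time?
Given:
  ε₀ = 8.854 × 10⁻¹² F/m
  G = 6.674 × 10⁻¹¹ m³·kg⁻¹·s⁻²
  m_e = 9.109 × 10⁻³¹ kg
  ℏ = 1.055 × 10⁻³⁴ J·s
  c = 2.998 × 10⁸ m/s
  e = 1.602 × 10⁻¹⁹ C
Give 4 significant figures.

Planck time: t_P = √(ℏG/c⁵) = 5.392 × 10⁻⁴⁴ s
atomic unit of time: τ_au = (4πε₀)²ℏ³/(m_e e⁴) = 2.423 × 10⁻¹⁷ s
94 × 5.392 × 10⁻⁴⁴ / 2.423 × 10⁻¹⁷ = 2.092 × 10⁻²⁵

2.092 × 10⁻²⁵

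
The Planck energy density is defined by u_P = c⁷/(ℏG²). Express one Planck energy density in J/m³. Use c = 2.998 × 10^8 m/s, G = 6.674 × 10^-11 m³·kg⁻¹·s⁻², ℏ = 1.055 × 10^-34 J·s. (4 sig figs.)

4.632 × 10^113 J/m³

u_P = c⁷/(ℏG²)
  = 2.177 × 10^59 / 4.699 × 10^-55
  = 4.632 × 10^113 J/m³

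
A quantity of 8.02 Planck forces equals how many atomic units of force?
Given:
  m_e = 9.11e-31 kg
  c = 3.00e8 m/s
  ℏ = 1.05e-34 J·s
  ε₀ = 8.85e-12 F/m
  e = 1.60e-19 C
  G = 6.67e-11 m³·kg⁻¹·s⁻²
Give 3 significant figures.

1.17e52

Planck force: F_P = c⁴/G = 1.21e44 N
atomic unit of force: F_au = E_h/a₀ = m_e²e⁶/((4πε₀)³ℏ⁴) = 8.33e-8 N
8.02 × 1.21e44 / 8.33e-8 = 1.17e52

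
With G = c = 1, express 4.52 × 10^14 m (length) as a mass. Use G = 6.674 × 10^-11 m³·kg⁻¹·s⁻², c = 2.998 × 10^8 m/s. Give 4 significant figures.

Length → mass via c²/G.
4.52 × 10^14 m × (c²/G) = 6.087 × 10^41 kg

6.087 × 10^41 kg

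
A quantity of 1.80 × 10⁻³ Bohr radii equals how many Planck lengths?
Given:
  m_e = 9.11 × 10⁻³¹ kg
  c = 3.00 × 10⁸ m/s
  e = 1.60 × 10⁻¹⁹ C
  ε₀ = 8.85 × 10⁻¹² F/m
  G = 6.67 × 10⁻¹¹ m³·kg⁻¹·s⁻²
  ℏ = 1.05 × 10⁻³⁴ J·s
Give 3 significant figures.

Bohr radius: a₀ = 4πε₀ℏ²/(m_e e²) = 5.26 × 10⁻¹¹ m
Planck length: ℓ_P = √(ℏG/c³) = 1.61 × 10⁻³⁵ m
1.80 × 10⁻³ × 5.26 × 10⁻¹¹ / 1.61 × 10⁻³⁵ = 5.88 × 10²¹

5.88 × 10²¹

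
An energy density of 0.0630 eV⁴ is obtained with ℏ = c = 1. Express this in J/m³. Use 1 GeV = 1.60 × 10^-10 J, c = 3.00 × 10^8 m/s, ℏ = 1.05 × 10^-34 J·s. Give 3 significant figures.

[E]/[L]³ = [E]⁴/(ℏc)³; restore (ℏc)⁻³.
1 GeV⁴ → 1/(ℏc)³ × (1 GeV in J)⁴ = 2.10 × 10^37 J/m³.
Convert the energy scale: 0.0630 eV⁴ = 6.30 × 10^-38 GeV⁴.
Result: 6.30 × 10^-38 × 2.10 × 10^37 = 1.32 J/m³.

1.32 J/m³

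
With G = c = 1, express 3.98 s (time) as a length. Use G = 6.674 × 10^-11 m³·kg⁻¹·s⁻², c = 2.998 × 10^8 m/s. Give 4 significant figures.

1.193 × 10^9 m

Time → length via c.
3.98 s × (c) = 1.193 × 10^9 m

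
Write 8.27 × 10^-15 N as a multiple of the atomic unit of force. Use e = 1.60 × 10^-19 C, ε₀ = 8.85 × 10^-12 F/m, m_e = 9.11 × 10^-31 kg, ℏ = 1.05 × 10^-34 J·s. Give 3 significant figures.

atomic unit of force: F_au = E_h/a₀ = m_e²e⁶/((4πε₀)³ℏ⁴) = 8.33 × 10^-8 N.
8.27 × 10^-15 / 8.33 × 10^-8 = 9.93 × 10^-8

9.93 × 10^-8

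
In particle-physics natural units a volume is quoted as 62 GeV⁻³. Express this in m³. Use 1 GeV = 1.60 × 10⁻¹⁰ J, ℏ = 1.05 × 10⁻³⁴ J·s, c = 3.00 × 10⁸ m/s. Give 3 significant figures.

4.73 × 10⁻⁴⁶ m³

Volume is [L]³ = [E]⁻³·(ℏc)³.
1 GeV⁻³ → (ℏc)³ × (1 GeV in J)⁻³ = 7.63 × 10⁻⁴⁸ m³.
Result: 62 × 7.63 × 10⁻⁴⁸ = 4.73 × 10⁻⁴⁶ m³.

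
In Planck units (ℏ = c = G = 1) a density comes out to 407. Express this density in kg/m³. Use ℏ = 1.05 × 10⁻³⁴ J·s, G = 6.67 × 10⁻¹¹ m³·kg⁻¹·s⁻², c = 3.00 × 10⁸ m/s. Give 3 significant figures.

One Planck density: ρ_P = c⁵/(ℏG²) = 5.20 × 10⁹⁶ kg/m³.
407 × 5.20 × 10⁹⁶ kg/m³ = 2.12 × 10⁹⁹ kg/m³

2.12 × 10⁹⁹ kg/m³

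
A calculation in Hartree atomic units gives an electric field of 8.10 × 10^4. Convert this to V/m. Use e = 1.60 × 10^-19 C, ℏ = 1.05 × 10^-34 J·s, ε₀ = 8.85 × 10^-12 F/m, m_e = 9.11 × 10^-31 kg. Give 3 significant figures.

One atomic unit of electric field: E_au = E_h/(e a₀) = m_e²e⁵/((4πε₀)³ℏ⁴) = 5.20 × 10^11 V/m.
8.10 × 10^4 × 5.20 × 10^11 V/m = 4.22 × 10^16 V/m

4.22 × 10^16 V/m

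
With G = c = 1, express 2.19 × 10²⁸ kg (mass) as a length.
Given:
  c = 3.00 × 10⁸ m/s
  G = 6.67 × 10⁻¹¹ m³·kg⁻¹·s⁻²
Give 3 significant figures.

In G = c = 1 units mass has dimensions of length; the conversion factor is G/c².
2.19 × 10²⁸ kg × (G/c²) = 16.2 m

16.2 m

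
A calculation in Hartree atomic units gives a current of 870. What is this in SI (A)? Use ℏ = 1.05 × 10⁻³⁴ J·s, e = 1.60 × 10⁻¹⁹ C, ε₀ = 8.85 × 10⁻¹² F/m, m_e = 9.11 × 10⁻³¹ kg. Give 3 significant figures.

One atomic unit of electric current: I_au = e E_h/ℏ = m_e e⁵/((4πε₀)²ℏ³) = 6.67 × 10⁻³ A.
870 × 6.67 × 10⁻³ A = 5.80 A

5.80 A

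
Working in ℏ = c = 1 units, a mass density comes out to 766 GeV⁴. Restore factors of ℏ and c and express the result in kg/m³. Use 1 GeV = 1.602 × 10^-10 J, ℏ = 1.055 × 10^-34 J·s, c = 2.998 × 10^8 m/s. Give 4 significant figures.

1.774 × 10^23 kg/m³

Mass density is [E]/(c²[L]³) = [E]⁴/(ℏ³c⁵).
1 GeV⁴ → 1/(ℏ³c⁵) × (1 GeV in J)⁴ = 2.316 × 10^20 kg/m³.
Result: 766 × 2.316 × 10^20 = 1.774 × 10^23 kg/m³.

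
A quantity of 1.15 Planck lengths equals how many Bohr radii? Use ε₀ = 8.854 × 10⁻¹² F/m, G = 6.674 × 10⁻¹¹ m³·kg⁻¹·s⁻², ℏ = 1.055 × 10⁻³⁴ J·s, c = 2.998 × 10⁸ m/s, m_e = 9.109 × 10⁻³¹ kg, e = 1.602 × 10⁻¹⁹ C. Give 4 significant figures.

3.509 × 10⁻²⁵

Planck length: ℓ_P = √(ℏG/c³) = 1.616 × 10⁻³⁵ m
Bohr radius: a₀ = 4πε₀ℏ²/(m_e e²) = 5.297 × 10⁻¹¹ m
1.15 × 1.616 × 10⁻³⁵ / 5.297 × 10⁻¹¹ = 3.509 × 10⁻²⁵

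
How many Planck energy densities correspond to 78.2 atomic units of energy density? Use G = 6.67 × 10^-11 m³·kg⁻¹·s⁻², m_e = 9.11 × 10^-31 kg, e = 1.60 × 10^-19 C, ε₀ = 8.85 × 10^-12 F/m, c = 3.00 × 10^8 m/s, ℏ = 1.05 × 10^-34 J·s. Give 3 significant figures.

5.03 × 10^-99

atomic unit of energy density: u_au = E_h/a₀³ = m_e⁴e¹⁰/((4πε₀)⁵ℏ⁸) = 3.01 × 10^13 J/m³
Planck energy density: u_P = c⁷/(ℏG²) = 4.68 × 10^113 J/m³
78.2 × 3.01 × 10^13 / 4.68 × 10^113 = 5.03 × 10^-99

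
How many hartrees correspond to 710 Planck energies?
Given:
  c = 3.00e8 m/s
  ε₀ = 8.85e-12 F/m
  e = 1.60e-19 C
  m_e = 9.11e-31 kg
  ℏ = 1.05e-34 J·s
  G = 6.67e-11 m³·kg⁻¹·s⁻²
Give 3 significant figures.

3.17e29

Planck energy: E_P = √(ℏc⁵/G) = 1.96e9 J
hartree: E_h = m_e e⁴/(4πε₀ℏ)² = 4.38e-18 J
710 × 1.96e9 / 4.38e-18 = 3.17e29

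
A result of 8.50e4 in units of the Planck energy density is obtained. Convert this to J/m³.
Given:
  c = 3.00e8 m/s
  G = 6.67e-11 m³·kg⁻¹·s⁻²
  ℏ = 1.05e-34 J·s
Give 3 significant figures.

3.98e118 J/m³

One Planck energy density: u_P = c⁷/(ℏG²) = 4.68e113 J/m³.
8.50e4 × 4.68e113 J/m³ = 3.98e118 J/m³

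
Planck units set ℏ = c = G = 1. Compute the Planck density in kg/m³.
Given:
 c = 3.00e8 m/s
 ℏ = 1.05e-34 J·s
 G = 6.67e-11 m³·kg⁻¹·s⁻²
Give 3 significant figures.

Dimensional analysis gives ρ_P = c⁵/(ℏG²).
  = 2.43e42 / 4.67e-55
  = 5.20e96 kg/m³

5.20e96 kg/m³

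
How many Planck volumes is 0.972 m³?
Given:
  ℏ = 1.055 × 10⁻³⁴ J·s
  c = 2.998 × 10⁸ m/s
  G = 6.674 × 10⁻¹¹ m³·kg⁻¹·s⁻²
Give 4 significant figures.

Planck volume: V_P = (ℏG/c³)^(3/2) = 4.224 × 10⁻¹⁰⁵ m³.
0.972 / 4.224 × 10⁻¹⁰⁵ = 2.301 × 10¹⁰⁴

2.301 × 10¹⁰⁴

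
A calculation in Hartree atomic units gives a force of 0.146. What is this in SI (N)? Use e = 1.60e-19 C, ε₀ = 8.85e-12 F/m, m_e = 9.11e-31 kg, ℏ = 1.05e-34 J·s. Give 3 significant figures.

1.22e-8 N

One atomic unit of force: F_au = E_h/a₀ = m_e²e⁶/((4πε₀)³ℏ⁴) = 8.33e-8 N.
0.146 × 8.33e-8 N = 1.22e-8 N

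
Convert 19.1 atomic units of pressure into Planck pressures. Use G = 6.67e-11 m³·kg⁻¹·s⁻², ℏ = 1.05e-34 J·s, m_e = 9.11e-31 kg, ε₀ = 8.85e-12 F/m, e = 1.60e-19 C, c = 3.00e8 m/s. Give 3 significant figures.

atomic unit of pressure: P_au = E_h/a₀³ = m_e⁴e¹⁰/((4πε₀)⁵ℏ⁸) = 3.01e13 Pa
Planck pressure: p_P = c⁷/(ℏG²) = 4.68e113 Pa
19.1 × 3.01e13 / 4.68e113 = 1.23e-99

1.23e-99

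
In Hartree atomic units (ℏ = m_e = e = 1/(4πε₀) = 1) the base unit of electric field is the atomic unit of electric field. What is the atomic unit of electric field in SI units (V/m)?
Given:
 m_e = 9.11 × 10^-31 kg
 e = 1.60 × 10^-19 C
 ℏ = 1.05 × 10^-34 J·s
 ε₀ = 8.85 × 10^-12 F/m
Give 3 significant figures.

5.20 × 10^11 V/m

E_au = E_h/(e a₀) = m_e²e⁵/((4πε₀)³ℏ⁴)
E_h = 4.38 × 10^-18 J
a₀ = 5.26 × 10^-11 m
E_h/(e·a₀) = 5.20 × 10^11 V/m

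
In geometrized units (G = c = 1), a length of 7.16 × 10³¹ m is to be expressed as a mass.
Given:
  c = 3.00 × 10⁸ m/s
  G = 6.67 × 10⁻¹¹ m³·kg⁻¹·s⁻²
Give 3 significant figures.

Length → mass via c²/G.
7.16 × 10³¹ m × (c²/G) = 9.66 × 10⁵⁸ kg

9.66 × 10⁵⁸ kg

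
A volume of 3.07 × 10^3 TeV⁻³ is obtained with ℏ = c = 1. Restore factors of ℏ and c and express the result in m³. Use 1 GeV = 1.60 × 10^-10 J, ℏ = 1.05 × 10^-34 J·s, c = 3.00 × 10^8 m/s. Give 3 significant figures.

Volume is [L]³ = [E]⁻³·(ℏc)³.
1 GeV⁻³ → (ℏc)³ × (1 GeV in J)⁻³ = 7.63 × 10^-48 m³.
Convert the energy scale: 3.07 × 10^3 TeV⁻³ = 3.07 × 10^-6 GeV⁻³.
Result: 3.07 × 10^-6 × 7.63 × 10^-48 = 2.34 × 10^-53 m³.

2.34 × 10^-53 m³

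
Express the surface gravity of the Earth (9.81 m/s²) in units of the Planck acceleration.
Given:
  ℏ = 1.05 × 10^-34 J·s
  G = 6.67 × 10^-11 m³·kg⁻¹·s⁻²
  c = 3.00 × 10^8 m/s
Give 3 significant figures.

Planck acceleration: a_P = √(c⁷/(ℏG)) = 5.59 × 10^51 m/s².
9.81 / 5.59 × 10^51 = 1.76 × 10^-51

1.76 × 10^-51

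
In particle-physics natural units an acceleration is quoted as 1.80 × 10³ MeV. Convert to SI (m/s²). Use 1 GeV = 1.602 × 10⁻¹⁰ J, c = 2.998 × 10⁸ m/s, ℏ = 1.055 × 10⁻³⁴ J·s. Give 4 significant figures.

Acceleration is [L]/[T]² = c·[E]/ℏ.
1 GeV → c/ℏ × (1 GeV in J) = 4.552 × 10³² m/s².
Convert the energy scale: 1.80 × 10³ MeV = 1.80 GeV.
Result: 1.80 × 4.552 × 10³² = 8.194 × 10³² m/s².

8.194 × 10³² m/s²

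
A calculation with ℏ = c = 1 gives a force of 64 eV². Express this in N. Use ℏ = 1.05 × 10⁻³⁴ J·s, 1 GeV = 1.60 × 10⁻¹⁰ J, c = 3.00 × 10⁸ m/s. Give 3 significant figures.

5.20 × 10⁻¹¹ N

Force is [E]/[L] = [E]²/(ℏc); restore (ℏc)⁻¹.
1 GeV² → 1/(ℏc) × (1 GeV in J)² = 8.13 × 10⁵ N.
Convert the energy scale: 64 eV² = 6.40 × 10⁻¹⁷ GeV².
Result: 6.40 × 10⁻¹⁷ × 8.13 × 10⁵ = 5.20 × 10⁻¹¹ N.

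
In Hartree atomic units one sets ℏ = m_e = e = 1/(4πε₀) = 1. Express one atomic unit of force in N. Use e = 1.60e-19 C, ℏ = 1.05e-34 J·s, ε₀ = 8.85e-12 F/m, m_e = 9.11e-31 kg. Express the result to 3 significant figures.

F_au = E_h/a₀ = m_e²e⁶/((4πε₀)³ℏ⁴)
E_h = 4.38e-18 J
a₀ = 5.26e-11 m
E_h/a₀ = 8.33e-8 N

8.33e-8 N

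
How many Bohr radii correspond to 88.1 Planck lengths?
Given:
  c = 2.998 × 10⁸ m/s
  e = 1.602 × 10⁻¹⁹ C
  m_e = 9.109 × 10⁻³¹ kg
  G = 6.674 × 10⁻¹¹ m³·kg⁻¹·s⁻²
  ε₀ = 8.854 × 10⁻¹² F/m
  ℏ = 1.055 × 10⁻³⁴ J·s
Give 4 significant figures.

Planck length: ℓ_P = √(ℏG/c³) = 1.616 × 10⁻³⁵ m
Bohr radius: a₀ = 4πε₀ℏ²/(m_e e²) = 5.297 × 10⁻¹¹ m
88.1 × 1.616 × 10⁻³⁵ / 5.297 × 10⁻¹¹ = 2.688 × 10⁻²³

2.688 × 10⁻²³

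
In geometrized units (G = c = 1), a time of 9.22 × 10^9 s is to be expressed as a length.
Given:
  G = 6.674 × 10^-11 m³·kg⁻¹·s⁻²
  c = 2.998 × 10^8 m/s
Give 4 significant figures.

2.764 × 10^18 m

Time → length via c.
9.22 × 10^9 s × (c) = 2.764 × 10^18 m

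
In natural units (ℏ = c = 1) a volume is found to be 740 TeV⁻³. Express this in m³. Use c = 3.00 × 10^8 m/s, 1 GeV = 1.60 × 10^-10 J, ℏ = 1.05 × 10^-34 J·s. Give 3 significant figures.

Volume is [L]³ = [E]⁻³·(ℏc)³.
1 GeV⁻³ → (ℏc)³ × (1 GeV in J)⁻³ = 7.63 × 10^-48 m³.
Convert the energy scale: 740 TeV⁻³ = 7.40 × 10^-7 GeV⁻³.
Result: 7.40 × 10^-7 × 7.63 × 10^-48 = 5.65 × 10^-54 m³.

5.65 × 10^-54 m³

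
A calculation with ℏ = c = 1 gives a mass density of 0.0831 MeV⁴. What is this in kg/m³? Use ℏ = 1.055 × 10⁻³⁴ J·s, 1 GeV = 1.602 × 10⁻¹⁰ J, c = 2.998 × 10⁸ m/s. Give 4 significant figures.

Mass density is [E]/(c²[L]³) = [E]⁴/(ℏ³c⁵).
1 GeV⁴ → 1/(ℏ³c⁵) × (1 GeV in J)⁴ = 2.316 × 10²⁰ kg/m³.
Convert the energy scale: 0.0831 MeV⁴ = 8.31 × 10⁻¹⁴ GeV⁴.
Result: 8.31 × 10⁻¹⁴ × 2.316 × 10²⁰ = 1.925 × 10⁷ kg/m³.

1.925 × 10⁷ kg/m³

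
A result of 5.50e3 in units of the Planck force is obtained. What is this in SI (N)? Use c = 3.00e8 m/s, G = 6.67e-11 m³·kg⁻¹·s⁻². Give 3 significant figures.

6.68e47 N

One Planck force: F_P = c⁴/G = 1.21e44 N.
5.50e3 × 1.21e44 N = 6.68e47 N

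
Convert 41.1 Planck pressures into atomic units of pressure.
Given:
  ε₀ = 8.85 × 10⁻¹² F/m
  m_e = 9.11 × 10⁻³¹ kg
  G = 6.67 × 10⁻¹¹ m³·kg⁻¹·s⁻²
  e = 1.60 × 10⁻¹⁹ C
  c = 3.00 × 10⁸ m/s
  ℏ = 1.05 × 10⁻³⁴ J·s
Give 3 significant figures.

6.39 × 10¹⁰¹

Planck pressure: p_P = c⁷/(ℏG²) = 4.68 × 10¹¹³ Pa
atomic unit of pressure: P_au = E_h/a₀³ = m_e⁴e¹⁰/((4πε₀)⁵ℏ⁸) = 3.01 × 10¹³ Pa
41.1 × 4.68 × 10¹¹³ / 3.01 × 10¹³ = 6.39 × 10¹⁰¹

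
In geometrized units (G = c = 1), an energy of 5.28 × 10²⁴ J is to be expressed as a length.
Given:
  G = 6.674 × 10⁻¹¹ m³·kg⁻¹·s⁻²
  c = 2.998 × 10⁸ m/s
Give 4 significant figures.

4.362 × 10⁻²⁰ m

Energy → length via G/c⁴.
5.28 × 10²⁴ J × (G/c⁴) = 4.362 × 10⁻²⁰ m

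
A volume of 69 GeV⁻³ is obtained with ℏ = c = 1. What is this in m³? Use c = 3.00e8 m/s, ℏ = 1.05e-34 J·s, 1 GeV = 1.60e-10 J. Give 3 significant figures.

Volume is [L]³ = [E]⁻³·(ℏc)³.
1 GeV⁻³ → (ℏc)³ × (1 GeV in J)⁻³ = 7.63e-48 m³.
Result: 69 × 7.63e-48 = 5.27e-46 m³.

5.27e-46 m³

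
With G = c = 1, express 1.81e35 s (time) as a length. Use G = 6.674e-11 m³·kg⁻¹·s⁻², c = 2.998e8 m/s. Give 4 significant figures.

5.426e43 m

Time → length via c.
1.81e35 s × (c) = 5.426e43 m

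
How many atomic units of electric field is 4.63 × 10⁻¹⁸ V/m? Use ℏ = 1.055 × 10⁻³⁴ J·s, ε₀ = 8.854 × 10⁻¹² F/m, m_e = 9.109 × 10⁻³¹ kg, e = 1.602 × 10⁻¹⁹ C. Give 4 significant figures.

atomic unit of electric field: E_au = E_h/(e a₀) = m_e²e⁵/((4πε₀)³ℏ⁴) = 5.131 × 10¹¹ V/m.
4.63 × 10⁻¹⁸ / 5.131 × 10¹¹ = 9.024 × 10⁻³⁰

9.024 × 10⁻³⁰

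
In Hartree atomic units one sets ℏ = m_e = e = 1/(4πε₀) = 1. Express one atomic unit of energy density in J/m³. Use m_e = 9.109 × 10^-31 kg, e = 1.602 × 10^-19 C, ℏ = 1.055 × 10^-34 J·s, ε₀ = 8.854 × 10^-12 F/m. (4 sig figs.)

u_au = E_h/a₀³ = m_e⁴e¹⁰/((4πε₀)⁵ℏ⁸)
E_h = 4.354 × 10^-18 J
a₀ = 5.297 × 10^-11 m
E_h/a₀³ = 2.929 × 10^13 J/m³

2.929 × 10^13 J/m³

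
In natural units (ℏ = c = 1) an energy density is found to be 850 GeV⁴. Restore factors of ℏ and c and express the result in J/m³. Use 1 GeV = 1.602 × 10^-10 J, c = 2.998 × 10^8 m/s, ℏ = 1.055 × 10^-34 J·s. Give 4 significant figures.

[E]/[L]³ = [E]⁴/(ℏc)³; restore (ℏc)⁻³.
1 GeV⁴ → 1/(ℏc)³ × (1 GeV in J)⁴ = 2.082 × 10^37 J/m³.
Result: 850 × 2.082 × 10^37 = 1.769 × 10^40 J/m³.

1.769 × 10^40 J/m³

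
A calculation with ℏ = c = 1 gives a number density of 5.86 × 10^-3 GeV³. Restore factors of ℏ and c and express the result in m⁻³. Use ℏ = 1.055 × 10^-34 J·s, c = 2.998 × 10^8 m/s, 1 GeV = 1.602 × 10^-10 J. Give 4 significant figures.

Number density is [L]⁻³ = [E]³/(ℏc)³.
1 GeV³ → 1/(ℏc)³ × (1 GeV in J)³ = 1.299 × 10^47 m⁻³.
Result: 5.86 × 10^-3 × 1.299 × 10^47 = 7.614 × 10^44 m⁻³.

7.614 × 10^44 m⁻³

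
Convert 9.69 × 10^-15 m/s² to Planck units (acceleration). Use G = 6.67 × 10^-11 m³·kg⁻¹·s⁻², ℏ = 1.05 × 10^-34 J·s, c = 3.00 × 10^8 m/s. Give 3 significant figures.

1.73 × 10^-66

Planck acceleration: a_P = √(c⁷/(ℏG)) = 5.59 × 10^51 m/s².
9.69 × 10^-15 / 5.59 × 10^51 = 1.73 × 10^-66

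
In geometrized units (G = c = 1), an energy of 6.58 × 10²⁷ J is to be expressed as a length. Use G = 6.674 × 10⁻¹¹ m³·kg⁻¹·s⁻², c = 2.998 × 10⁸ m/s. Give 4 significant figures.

Energy → length via G/c⁴.
6.58 × 10²⁷ J × (G/c⁴) = 5.436 × 10⁻¹⁷ m

5.436 × 10⁻¹⁷ m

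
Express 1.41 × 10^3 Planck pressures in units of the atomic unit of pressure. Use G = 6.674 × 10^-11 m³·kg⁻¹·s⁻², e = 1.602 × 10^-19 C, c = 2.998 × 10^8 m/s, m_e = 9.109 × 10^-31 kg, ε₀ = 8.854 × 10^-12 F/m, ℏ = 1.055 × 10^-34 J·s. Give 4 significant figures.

Planck pressure: p_P = c⁷/(ℏG²) = 4.632 × 10^113 Pa
atomic unit of pressure: P_au = E_h/a₀³ = m_e⁴e¹⁰/((4πε₀)⁵ℏ⁸) = 2.929 × 10^13 Pa
1.41 × 10^3 × 4.632 × 10^113 / 2.929 × 10^13 = 2.230 × 10^103

2.230 × 10^103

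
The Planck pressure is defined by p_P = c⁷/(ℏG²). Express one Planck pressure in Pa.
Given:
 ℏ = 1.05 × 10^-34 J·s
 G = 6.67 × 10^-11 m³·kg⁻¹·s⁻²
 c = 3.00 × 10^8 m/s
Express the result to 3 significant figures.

4.68 × 10^113 Pa

p_P = c⁷/(ℏG²)
  = 2.19 × 10^59 / 4.67 × 10^-55
  = 4.68 × 10^113 Pa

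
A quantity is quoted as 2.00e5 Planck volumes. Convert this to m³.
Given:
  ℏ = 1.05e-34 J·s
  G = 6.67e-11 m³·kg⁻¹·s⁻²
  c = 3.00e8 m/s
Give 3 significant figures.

One Planck volume: V_P = (ℏG/c³)^(3/2) = 4.18e-105 m³.
2.00e5 × 4.18e-105 m³ = 8.36e-100 m³

8.36e-100 m³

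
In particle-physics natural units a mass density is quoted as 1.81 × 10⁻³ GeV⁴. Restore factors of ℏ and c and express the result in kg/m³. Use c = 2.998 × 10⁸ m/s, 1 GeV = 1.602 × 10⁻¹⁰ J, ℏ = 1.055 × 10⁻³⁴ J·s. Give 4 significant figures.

Mass density is [E]/(c²[L]³) = [E]⁴/(ℏ³c⁵).
1 GeV⁴ → 1/(ℏ³c⁵) × (1 GeV in J)⁴ = 2.316 × 10²⁰ kg/m³.
Result: 1.81 × 10⁻³ × 2.316 × 10²⁰ = 4.192 × 10¹⁷ kg/m³.

4.192 × 10¹⁷ kg/m³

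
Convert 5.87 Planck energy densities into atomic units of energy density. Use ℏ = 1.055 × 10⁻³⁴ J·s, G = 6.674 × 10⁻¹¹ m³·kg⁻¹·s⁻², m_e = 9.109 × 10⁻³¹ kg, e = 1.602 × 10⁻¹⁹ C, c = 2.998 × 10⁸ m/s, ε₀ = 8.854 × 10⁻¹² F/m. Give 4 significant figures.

Planck energy density: u_P = c⁷/(ℏG²) = 4.632 × 10¹¹³ J/m³
atomic unit of energy density: u_au = E_h/a₀³ = m_e⁴e¹⁰/((4πε₀)⁵ℏ⁸) = 2.929 × 10¹³ J/m³
5.87 × 4.632 × 10¹¹³ / 2.929 × 10¹³ = 9.283 × 10¹⁰⁰

9.283 × 10¹⁰⁰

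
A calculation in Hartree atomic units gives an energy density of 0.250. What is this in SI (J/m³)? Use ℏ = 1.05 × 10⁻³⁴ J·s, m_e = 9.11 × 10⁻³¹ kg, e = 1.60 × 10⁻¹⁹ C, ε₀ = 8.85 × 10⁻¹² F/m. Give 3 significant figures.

7.53 × 10¹² J/m³

One atomic unit of energy density: u_au = E_h/a₀³ = m_e⁴e¹⁰/((4πε₀)⁵ℏ⁸) = 3.01 × 10¹³ J/m³.
0.250 × 3.01 × 10¹³ J/m³ = 7.53 × 10¹² J/m³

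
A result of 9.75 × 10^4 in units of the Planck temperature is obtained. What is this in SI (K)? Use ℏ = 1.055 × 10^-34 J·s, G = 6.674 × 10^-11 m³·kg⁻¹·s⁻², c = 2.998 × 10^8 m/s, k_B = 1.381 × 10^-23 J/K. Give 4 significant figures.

1.381 × 10^37 K

One Planck temperature: T_P = √(ℏc⁵/G) / k_B = 1.417 × 10^32 K.
9.75 × 10^4 × 1.417 × 10^32 K = 1.381 × 10^37 K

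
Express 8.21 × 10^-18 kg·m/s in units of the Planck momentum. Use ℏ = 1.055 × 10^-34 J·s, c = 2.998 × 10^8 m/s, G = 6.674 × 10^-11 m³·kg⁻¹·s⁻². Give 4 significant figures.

Planck momentum: p_P = √(ℏc³/G) = 6.527 kg·m/s.
8.21 × 10^-18 / 6.527 = 1.258 × 10^-18

1.258 × 10^-18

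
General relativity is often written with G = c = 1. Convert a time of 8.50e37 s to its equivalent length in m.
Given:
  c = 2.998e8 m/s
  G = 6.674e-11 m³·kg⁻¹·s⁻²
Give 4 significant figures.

Time → length via c.
8.50e37 s × (c) = 2.548e46 m

2.548e46 m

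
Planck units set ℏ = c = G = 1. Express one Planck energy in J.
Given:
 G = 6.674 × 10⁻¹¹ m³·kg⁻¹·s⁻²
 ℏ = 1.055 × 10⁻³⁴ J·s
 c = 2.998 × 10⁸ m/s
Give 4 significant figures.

1.957 × 10⁹ J

The unique combination of the constants set to 1 with dimensions of energy is E_P = √(ℏc⁵/G).
  = √(3.828 × 10¹⁸)
  = 1.957 × 10⁹ J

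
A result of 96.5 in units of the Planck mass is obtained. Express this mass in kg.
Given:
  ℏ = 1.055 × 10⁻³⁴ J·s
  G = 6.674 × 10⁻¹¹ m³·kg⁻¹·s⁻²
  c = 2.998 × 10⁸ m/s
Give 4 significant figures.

2.101 × 10⁻⁶ kg

One Planck mass: m_P = √(ℏc/G) = 2.177 × 10⁻⁸ kg.
96.5 × 2.177 × 10⁻⁸ kg = 2.101 × 10⁻⁶ kg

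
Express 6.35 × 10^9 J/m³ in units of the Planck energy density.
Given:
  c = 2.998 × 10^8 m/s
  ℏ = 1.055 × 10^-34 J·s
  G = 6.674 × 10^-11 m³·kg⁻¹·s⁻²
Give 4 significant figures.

1.371 × 10^-104

Planck energy density: u_P = c⁷/(ℏG²) = 4.632 × 10^113 J/m³.
6.35 × 10^9 / 4.632 × 10^113 = 1.371 × 10^-104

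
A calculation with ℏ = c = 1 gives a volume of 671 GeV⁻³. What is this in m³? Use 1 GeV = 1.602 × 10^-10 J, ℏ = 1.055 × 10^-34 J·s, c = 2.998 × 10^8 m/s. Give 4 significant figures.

Volume is [L]³ = [E]⁻³·(ℏc)³.
1 GeV⁻³ → (ℏc)³ × (1 GeV in J)⁻³ = 7.696 × 10^-48 m³.
Result: 671 × 7.696 × 10^-48 = 5.164 × 10^-45 m³.

5.164 × 10^-45 m³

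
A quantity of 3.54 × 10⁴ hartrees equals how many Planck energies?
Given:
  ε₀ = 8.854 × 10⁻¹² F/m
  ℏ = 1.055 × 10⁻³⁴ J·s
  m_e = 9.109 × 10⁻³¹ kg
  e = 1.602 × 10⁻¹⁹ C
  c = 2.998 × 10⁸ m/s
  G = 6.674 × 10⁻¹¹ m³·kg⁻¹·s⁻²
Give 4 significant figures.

hartree: E_h = m_e e⁴/(4πε₀ℏ)² = 4.354 × 10⁻¹⁸ J
Planck energy: E_P = √(ℏc⁵/G) = 1.957 × 10⁹ J
3.54 × 10⁴ × 4.354 × 10⁻¹⁸ / 1.957 × 10⁹ = 7.878 × 10⁻²³

7.878 × 10⁻²³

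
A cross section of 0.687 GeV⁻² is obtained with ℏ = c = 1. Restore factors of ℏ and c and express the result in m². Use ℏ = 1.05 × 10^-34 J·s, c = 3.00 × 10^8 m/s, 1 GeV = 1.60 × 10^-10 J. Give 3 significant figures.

2.66 × 10^-32 m²

Area is [L]² = [E]⁻²·(ℏc)²; restore (ℏc)².
1 GeV⁻² → (ℏc)² × (1 GeV in J)⁻² = 3.88 × 10^-32 m².
Result: 0.687 × 3.88 × 10^-32 = 2.66 × 10^-32 m².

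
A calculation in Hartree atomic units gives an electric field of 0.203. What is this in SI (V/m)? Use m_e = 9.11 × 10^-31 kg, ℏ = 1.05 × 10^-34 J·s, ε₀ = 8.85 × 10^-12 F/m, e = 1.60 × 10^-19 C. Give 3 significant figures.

One atomic unit of electric field: E_au = E_h/(e a₀) = m_e²e⁵/((4πε₀)³ℏ⁴) = 5.20 × 10^11 V/m.
0.203 × 5.20 × 10^11 V/m = 1.06 × 10^11 V/m

1.06 × 10^11 V/m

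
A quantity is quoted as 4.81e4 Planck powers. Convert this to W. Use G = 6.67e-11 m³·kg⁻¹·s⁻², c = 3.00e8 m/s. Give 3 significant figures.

One Planck power: P_P = c⁵/G = 3.64e52 W.
4.81e4 × 3.64e52 W = 1.75e57 W

1.75e57 W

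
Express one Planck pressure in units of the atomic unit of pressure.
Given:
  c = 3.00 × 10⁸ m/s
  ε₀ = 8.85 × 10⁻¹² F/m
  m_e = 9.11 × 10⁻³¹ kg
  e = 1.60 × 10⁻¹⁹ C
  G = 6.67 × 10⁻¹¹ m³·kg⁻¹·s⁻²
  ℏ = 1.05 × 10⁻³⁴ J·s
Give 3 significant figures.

Planck pressure: p_P = c⁷/(ℏG²) = 4.68 × 10¹¹³ Pa
atomic unit of pressure: P_au = E_h/a₀³ = m_e⁴e¹⁰/((4πε₀)⁵ℏ⁸) = 3.01 × 10¹³ Pa
ratio = 4.68 × 10¹¹³ / 3.01 × 10¹³ = 1.55 × 10¹⁰⁰

1.55 × 10¹⁰⁰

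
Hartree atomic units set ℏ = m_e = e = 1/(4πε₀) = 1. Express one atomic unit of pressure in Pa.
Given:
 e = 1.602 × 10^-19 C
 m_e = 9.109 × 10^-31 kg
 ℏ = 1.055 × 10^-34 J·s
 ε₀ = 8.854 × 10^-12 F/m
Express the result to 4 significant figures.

From ℏ = m_e = e = 1/(4πε₀) = 1 the pressure scale is P_au = E_h/a₀³ = m_e⁴e¹⁰/((4πε₀)⁵ℏ⁸).
E_h = 4.354 × 10^-18 J
a₀ = 5.297 × 10^-11 m
E_h/a₀³ = 2.929 × 10^13 Pa

2.929 × 10^13 Pa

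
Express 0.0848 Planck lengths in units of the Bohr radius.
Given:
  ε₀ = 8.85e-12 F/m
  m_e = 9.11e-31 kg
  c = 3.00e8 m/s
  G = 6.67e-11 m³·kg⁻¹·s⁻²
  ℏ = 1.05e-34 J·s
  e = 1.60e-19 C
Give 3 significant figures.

2.60e-26

Planck length: ℓ_P = √(ℏG/c³) = 1.61e-35 m
Bohr radius: a₀ = 4πε₀ℏ²/(m_e e²) = 5.26e-11 m
0.0848 × 1.61e-35 / 5.26e-11 = 2.60e-26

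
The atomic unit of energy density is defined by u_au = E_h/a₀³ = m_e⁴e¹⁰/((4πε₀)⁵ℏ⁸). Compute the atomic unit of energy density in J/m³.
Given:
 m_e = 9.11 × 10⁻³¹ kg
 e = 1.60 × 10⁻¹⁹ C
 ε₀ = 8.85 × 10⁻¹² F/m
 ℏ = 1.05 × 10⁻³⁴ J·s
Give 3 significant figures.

3.01 × 10¹³ J/m³

u_au = E_h/a₀³ = m_e⁴e¹⁰/((4πε₀)⁵ℏ⁸)
E_h = 4.38 × 10⁻¹⁸ J
a₀ = 5.26 × 10⁻¹¹ m
E_h/a₀³ = 3.01 × 10¹³ J/m³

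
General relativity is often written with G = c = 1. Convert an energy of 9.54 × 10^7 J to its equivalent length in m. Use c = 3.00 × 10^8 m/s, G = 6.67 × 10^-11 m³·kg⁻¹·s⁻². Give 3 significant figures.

Energy → length via G/c⁴.
9.54 × 10^7 J × (G/c⁴) = 7.86 × 10^-37 m

7.86 × 10^-37 m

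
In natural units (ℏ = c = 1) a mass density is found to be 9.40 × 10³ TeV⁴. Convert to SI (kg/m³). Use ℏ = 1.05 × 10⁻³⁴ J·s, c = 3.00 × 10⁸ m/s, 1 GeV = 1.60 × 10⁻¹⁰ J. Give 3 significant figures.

2.19 × 10³⁶ kg/m³

Mass density is [E]/(c²[L]³) = [E]⁴/(ℏ³c⁵).
1 GeV⁴ → 1/(ℏ³c⁵) × (1 GeV in J)⁴ = 2.33 × 10²⁰ kg/m³.
Convert the energy scale: 9.40 × 10³ TeV⁴ = 9.40 × 10¹⁵ GeV⁴.
Result: 9.40 × 10¹⁵ × 2.33 × 10²⁰ = 2.19 × 10³⁶ kg/m³.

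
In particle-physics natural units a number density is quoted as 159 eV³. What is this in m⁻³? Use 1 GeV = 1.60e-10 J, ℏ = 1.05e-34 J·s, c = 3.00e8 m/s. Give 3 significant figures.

2.08e22 m⁻³

Number density is [L]⁻³ = [E]³/(ℏc)³.
1 GeV³ → 1/(ℏc)³ × (1 GeV in J)³ = 1.31e47 m⁻³.
Convert the energy scale: 159 eV³ = 1.59e-25 GeV³.
Result: 1.59e-25 × 1.31e47 = 2.08e22 m⁻³.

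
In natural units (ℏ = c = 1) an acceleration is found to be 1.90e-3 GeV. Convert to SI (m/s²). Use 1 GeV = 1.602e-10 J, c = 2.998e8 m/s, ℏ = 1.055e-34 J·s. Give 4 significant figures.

8.650e29 m/s²

Acceleration is [L]/[T]² = c·[E]/ℏ.
1 GeV → c/ℏ × (1 GeV in J) = 4.552e32 m/s².
Result: 1.90e-3 × 4.552e32 = 8.650e29 m/s².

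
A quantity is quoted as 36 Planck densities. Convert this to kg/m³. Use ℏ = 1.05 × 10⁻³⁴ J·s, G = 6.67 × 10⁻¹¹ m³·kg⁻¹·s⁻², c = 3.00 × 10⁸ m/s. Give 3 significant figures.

One Planck density: ρ_P = c⁵/(ℏG²) = 5.20 × 10⁹⁶ kg/m³.
36 × 5.20 × 10⁹⁶ kg/m³ = 1.87 × 10⁹⁸ kg/m³

1.87 × 10⁹⁸ kg/m³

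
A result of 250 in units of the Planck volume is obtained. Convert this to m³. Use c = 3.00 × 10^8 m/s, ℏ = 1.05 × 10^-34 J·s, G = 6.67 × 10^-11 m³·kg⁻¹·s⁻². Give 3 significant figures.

1.04 × 10^-102 m³

One Planck volume: V_P = (ℏG/c³)^(3/2) = 4.18 × 10^-105 m³.
250 × 4.18 × 10^-105 m³ = 1.04 × 10^-102 m³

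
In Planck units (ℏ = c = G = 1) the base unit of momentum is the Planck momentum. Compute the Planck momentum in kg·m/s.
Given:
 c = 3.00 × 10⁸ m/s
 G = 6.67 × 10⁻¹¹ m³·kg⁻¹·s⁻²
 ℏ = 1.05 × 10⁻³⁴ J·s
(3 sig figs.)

p_P = √(ℏc³/G)
  = √(42.5)
  = 6.52 kg·m/s

6.52 kg·m/s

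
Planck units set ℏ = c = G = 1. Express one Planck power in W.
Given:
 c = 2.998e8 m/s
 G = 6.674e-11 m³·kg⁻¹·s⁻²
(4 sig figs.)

3.629e52 W

From ℏ = c = G = 1 the power scale is P_P = c⁵/G.
  = 2.422e42 / 6.674e-11
  = 3.629e52 W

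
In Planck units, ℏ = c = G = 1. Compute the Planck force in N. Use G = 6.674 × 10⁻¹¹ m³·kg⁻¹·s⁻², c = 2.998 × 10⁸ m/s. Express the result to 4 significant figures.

1.210 × 10⁴⁴ N

From ℏ = c = G = 1 the force scale is F_P = c⁴/G.
  = 8.078 × 10³³ / 6.674 × 10⁻¹¹
  = 1.210 × 10⁴⁴ N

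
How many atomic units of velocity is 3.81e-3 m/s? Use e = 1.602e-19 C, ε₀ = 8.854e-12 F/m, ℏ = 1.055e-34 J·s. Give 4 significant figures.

1.743e-9

atomic unit of velocity: v_au = e²/(4πε₀ℏ) = 2.186e6 m/s.
3.81e-3 / 2.186e6 = 1.743e-9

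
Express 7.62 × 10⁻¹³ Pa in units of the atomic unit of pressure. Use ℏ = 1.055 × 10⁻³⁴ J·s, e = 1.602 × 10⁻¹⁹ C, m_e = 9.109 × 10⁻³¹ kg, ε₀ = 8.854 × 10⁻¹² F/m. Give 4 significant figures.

atomic unit of pressure: P_au = E_h/a₀³ = m_e⁴e¹⁰/((4πε₀)⁵ℏ⁸) = 2.929 × 10¹³ Pa.
7.62 × 10⁻¹³ / 2.929 × 10¹³ = 2.601 × 10⁻²⁶

2.601 × 10⁻²⁶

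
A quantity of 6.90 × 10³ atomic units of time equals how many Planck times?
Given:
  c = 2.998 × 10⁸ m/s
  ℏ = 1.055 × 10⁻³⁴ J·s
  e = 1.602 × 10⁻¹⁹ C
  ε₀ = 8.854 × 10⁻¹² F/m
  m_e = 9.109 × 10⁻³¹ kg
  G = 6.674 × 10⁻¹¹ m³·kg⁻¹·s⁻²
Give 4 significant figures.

3.101 × 10³⁰

atomic unit of time: τ_au = (4πε₀)²ℏ³/(m_e e⁴) = 2.423 × 10⁻¹⁷ s
Planck time: t_P = √(ℏG/c⁵) = 5.392 × 10⁻⁴⁴ s
6.90 × 10³ × 2.423 × 10⁻¹⁷ / 5.392 × 10⁻⁴⁴ = 3.101 × 10³⁰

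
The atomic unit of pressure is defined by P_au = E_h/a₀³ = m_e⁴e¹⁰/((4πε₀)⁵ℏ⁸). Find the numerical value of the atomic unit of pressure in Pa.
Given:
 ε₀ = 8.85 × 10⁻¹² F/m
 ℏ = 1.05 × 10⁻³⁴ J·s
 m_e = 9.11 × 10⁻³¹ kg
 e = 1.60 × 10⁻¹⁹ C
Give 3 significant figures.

P_au = E_h/a₀³ = m_e⁴e¹⁰/((4πε₀)⁵ℏ⁸)
E_h = 4.38 × 10⁻¹⁸ J
a₀ = 5.26 × 10⁻¹¹ m
E_h/a₀³ = 3.01 × 10¹³ Pa

3.01 × 10¹³ Pa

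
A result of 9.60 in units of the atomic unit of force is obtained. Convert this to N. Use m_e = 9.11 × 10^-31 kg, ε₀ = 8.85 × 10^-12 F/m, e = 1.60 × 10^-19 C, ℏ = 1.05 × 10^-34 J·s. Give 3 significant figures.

7.99 × 10^-7 N

One atomic unit of force: F_au = E_h/a₀ = m_e²e⁶/((4πε₀)³ℏ⁴) = 8.33 × 10^-8 N.
9.60 × 8.33 × 10^-8 N = 7.99 × 10^-7 N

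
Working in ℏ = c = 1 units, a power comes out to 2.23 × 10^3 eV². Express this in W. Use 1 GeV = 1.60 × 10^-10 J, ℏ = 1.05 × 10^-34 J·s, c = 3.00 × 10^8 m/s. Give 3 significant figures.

Power is [E]/[T] = [E]²/ℏ.
1 GeV² → 1/ℏ × (1 GeV in J)² = 2.44 × 10^14 W.
Convert the energy scale: 2.23 × 10^3 eV² = 2.23 × 10^-15 GeV².
Result: 2.23 × 10^-15 × 2.44 × 10^14 = 0.544 W.

0.544 W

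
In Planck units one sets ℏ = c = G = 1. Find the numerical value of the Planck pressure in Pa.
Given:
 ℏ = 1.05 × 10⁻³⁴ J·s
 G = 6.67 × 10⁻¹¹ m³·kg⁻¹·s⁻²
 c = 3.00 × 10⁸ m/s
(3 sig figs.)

4.68 × 10¹¹³ Pa

p_P = c⁷/(ℏG²)
  = 2.19 × 10⁵⁹ / 4.67 × 10⁻⁵⁵
  = 4.68 × 10¹¹³ Pa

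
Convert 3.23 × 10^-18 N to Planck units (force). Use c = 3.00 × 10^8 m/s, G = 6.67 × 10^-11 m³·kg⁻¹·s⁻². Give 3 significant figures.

2.66 × 10^-62

Planck force: F_P = c⁴/G = 1.21 × 10^44 N.
3.23 × 10^-18 / 1.21 × 10^44 = 2.66 × 10^-62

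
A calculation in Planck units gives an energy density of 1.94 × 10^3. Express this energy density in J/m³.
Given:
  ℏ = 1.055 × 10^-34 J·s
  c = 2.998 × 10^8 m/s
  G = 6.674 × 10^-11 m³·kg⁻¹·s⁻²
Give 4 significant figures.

One Planck energy density: u_P = c⁷/(ℏG²) = 4.632 × 10^113 J/m³.
1.94 × 10^3 × 4.632 × 10^113 J/m³ = 8.987 × 10^116 J/m³

8.987 × 10^116 J/m³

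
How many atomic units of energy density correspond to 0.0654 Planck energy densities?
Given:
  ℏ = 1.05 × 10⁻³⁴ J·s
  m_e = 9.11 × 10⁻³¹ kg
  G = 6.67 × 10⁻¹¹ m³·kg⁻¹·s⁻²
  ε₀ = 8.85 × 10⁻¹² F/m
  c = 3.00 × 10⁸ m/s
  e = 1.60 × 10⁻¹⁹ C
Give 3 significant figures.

1.02 × 10⁹⁹

Planck energy density: u_P = c⁷/(ℏG²) = 4.68 × 10¹¹³ J/m³
atomic unit of energy density: u_au = E_h/a₀³ = m_e⁴e¹⁰/((4πε₀)⁵ℏ⁸) = 3.01 × 10¹³ J/m³
0.0654 × 4.68 × 10¹¹³ / 3.01 × 10¹³ = 1.02 × 10⁹⁹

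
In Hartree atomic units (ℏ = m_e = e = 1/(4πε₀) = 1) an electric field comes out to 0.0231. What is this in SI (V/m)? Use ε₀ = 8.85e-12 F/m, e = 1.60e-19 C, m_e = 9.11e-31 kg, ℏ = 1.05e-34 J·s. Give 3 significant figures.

One atomic unit of electric field: E_au = E_h/(e a₀) = m_e²e⁵/((4πε₀)³ℏ⁴) = 5.20e11 V/m.
0.0231 × 5.20e11 V/m = 1.20e10 V/m

1.20e10 V/m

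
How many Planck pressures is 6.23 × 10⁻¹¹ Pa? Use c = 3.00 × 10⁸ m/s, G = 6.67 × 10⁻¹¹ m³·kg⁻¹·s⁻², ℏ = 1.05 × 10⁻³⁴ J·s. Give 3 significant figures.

1.33 × 10⁻¹²⁴

Planck pressure: p_P = c⁷/(ℏG²) = 4.68 × 10¹¹³ Pa.
6.23 × 10⁻¹¹ / 4.68 × 10¹¹³ = 1.33 × 10⁻¹²⁴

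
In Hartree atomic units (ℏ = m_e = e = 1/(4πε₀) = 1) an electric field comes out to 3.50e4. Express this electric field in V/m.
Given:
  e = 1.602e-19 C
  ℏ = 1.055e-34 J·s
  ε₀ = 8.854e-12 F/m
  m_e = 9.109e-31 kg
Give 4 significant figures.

One atomic unit of electric field: E_au = E_h/(e a₀) = m_e²e⁵/((4πε₀)³ℏ⁴) = 5.131e11 V/m.
3.50e4 × 5.131e11 V/m = 1.796e16 V/m

1.796e16 V/m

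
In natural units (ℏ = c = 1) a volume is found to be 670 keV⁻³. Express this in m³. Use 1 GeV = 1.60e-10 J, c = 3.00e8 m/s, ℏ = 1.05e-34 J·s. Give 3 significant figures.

Volume is [L]³ = [E]⁻³·(ℏc)³.
1 GeV⁻³ → (ℏc)³ × (1 GeV in J)⁻³ = 7.63e-48 m³.
Convert the energy scale: 670 keV⁻³ = 6.70e20 GeV⁻³.
Result: 6.70e20 × 7.63e-48 = 5.11e-27 m³.

5.11e-27 m³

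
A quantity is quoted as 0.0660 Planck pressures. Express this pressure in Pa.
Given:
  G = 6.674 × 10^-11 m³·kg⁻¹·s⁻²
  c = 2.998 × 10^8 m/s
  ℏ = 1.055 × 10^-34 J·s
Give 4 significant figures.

One Planck pressure: p_P = c⁷/(ℏG²) = 4.632 × 10^113 Pa.
0.0660 × 4.632 × 10^113 Pa = 3.057 × 10^112 Pa

3.057 × 10^112 Pa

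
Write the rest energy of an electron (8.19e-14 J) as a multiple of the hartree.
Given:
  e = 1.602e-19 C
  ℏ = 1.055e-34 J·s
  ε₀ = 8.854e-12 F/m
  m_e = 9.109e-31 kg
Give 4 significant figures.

1.881e4

hartree: E_h = m_e e⁴/(4πε₀ℏ)² = 4.354e-18 J.
8.19e-14 / 4.354e-18 = 1.881e4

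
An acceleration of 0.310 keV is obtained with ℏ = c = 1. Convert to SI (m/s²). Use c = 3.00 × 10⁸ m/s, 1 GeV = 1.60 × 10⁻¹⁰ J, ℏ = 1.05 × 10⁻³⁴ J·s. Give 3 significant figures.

Acceleration is [L]/[T]² = c·[E]/ℏ.
1 GeV → c/ℏ × (1 GeV in J) = 4.57 × 10³² m/s².
Convert the energy scale: 0.310 keV = 3.10 × 10⁻⁷ GeV.
Result: 3.10 × 10⁻⁷ × 4.57 × 10³² = 1.42 × 10²⁶ m/s².

1.42 × 10²⁶ m/s²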